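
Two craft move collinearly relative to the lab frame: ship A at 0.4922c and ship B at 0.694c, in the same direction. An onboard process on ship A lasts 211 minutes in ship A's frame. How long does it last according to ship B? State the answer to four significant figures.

Speed of ship A in ship B's frame: u = (v_A − v_B)/(1 − v_A v_B/c²) = (0.4922 − 0.694)/(1 − 0.4922×0.694) = −0.2018/0.6584132 = −0.30649; |u| = 0.30649c.
γ for this relative speed: γ = 1/√(1 − 0.0939361) = 1.0506.
Ship A's interval is proper; time dilation gives Δt_B = γΔτ = 1.0506 × 211 minutes = 221.7 minutes.

221.7 minutes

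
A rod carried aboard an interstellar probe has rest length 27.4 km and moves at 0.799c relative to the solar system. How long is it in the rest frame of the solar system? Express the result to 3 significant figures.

Lorentz factor: γ = (1 − 0.638401)^(−1/2) = 1.663.
Length contraction: L = L₀/γ = 27.4/1.663 = 16.5 km.

16.5 km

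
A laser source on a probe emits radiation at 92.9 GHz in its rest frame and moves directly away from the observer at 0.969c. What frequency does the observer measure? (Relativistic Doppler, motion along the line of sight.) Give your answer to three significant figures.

11.7 GHz

Relativistic Doppler (source moving away): f_obs = f_src · √((1−β)/(1+β)).
With β = 0.969: factor = √(0.031/1.969) = 0.12548.
f_obs = 92.9 × 0.12548 = 11.7 GHz.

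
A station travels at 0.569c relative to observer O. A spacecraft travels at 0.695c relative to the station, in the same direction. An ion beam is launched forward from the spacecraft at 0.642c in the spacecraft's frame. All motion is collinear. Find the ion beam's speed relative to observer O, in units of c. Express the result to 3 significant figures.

0.979c

Apply u = (u'+v)/(1+u'v) twice. Ion beam in the station frame: (0.642+0.695)/(1+0.642·0.695) = 1.337/1.44619 = 0.9245c.
That velocity, transformed to the rest frame of observer O: (0.9245+0.569)/(1+0.9245·0.569) = 1.4935/1.5260405 = 0.97868c.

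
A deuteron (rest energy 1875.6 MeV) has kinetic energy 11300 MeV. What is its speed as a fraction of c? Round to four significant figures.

0.9898c

γ = 1 + K/(mc²) = 1 + 11300/1875.6 = 7.0247.
β = √(1 − 1/γ²) = √(1 − 0.0202649) = √0.9797351 = 0.9898.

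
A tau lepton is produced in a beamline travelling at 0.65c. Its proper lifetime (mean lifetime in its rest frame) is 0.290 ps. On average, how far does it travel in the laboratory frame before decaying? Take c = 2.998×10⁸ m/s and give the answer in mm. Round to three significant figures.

With β = 0.65, γ = 1/√(1 − 0.65²) = 1/√0.5775 = 1.3159.
Lab-frame lifetime: Δt = γτ = 1.3159 × 0.290 ps = 0.38161 ps.
Distance: d = vΔt = 0.65 × 2.998×10⁸ m/s × 3.8161×10^-13 s = 7.44×10^-5 m = 0.0744 mm.

0.0744 mm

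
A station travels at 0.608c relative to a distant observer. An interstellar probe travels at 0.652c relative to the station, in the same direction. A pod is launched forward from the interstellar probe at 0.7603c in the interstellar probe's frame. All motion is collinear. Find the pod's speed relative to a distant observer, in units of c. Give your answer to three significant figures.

Compose velocities in two stages. Stage 1 (into S'): u₁ = (0.7603+0.652)/(1+0.7603×0.652) = 0.94423.
Stage 2 (into S): u = (0.94423+0.608)/(1+0.94423×0.608) = 0.98611, so the speed is 0.986c.

0.986c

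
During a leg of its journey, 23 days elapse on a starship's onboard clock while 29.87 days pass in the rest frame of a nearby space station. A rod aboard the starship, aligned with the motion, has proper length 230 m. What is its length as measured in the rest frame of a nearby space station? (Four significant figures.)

The time-dilation ratio gives γ = 29.87/23 = 1.2987.
The rod contracts by the same γ: 230 m / 1.2987 = 177.1 m.

177.1 m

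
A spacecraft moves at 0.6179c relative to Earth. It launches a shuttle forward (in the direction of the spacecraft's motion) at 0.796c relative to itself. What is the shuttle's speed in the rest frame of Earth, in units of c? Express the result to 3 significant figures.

0.948c

In units of c, u = (u' + v)/(1 + u'v) with u' = 0.796 and v = 0.6179.
Numerator: 0.796 + 0.6179 = 1.4139. Denominator: 1 + (0.796)(0.6179) = 1.4918484.
u = 1.4139/1.4918484 = 0.94775, so the speed is 0.948c.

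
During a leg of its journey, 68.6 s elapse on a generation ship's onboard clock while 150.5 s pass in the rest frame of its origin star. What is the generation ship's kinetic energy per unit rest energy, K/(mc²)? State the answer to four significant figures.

The time-dilation ratio gives γ = 150.5/68.6 = 2.19388.
Since K = (γ−1)mc², K/(mc²) = 2.19388 − 1 = 1.194.

1.194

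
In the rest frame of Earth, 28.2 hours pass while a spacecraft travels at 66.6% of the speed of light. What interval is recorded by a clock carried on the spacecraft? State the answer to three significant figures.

21.0 hours

γ = 1/√(1 − β²) = 1/√(1 − 0.443556) = 1/√0.556444 = 1/0.745952 = 1.3406.
The spacecraft's clock runs slow as seen from Earth, so Δτ = Δt/γ = 28.2/1.3406 = 21.0 hours.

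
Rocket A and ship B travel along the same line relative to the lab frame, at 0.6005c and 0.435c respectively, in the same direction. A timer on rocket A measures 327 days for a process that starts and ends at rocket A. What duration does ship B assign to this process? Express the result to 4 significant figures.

335.5 days

The velocity of rocket A relative to ship B is (0.6005 − 0.435)c / (1 − 0.6005×0.435) = 0.22402c; relative speed 0.22402c.
At |u| = 0.22402c, γ = (1 − 0.050185)^(−1/2) = 1.0261.
Rocket A's interval is proper; time dilation gives Δt_B = γΔτ = 1.0261 × 327 days = 335.5 days.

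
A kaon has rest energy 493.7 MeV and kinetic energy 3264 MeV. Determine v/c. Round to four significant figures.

0.9913

γ = 1 + K/(mc²) = 1 + 3264/493.7 = 7.6113.
β = √(1 − 1/γ²) = √(1 − 0.0172617) = √0.9827383 = 0.9913.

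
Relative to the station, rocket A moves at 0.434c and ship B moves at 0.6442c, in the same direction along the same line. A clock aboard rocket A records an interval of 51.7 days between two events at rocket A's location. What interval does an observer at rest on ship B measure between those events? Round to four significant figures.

Transform rocket A's velocity into ship B's frame: (0.434 − 0.6442)/(1 − 0.434·0.6442) = −0.2102/0.7204172, so the relative speed is 0.29178c.
γ for this relative speed: γ = 1/√(1 − 0.0851356) = 1.0455.
Rocket A's interval is proper; time dilation gives Δt_B = γΔτ = 1.0455 × 51.7 days = 54.05 days.

54.05 days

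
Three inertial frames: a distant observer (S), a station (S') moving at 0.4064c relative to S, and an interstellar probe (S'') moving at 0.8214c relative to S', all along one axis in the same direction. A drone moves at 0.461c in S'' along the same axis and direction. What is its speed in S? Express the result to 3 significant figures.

First combine the drone and interstellar probe (S''→S'): u₁ = (0.461 + 0.8214)/(1 + 0.461×0.8214) = 1.2824/1.3786654 = 0.93017.
Then combine with the station (S'→S): u = (0.93017 + 0.4064)/(1 + 0.93017×0.4064) = 1.33657/1.378021088 = 0.96992.

0.970c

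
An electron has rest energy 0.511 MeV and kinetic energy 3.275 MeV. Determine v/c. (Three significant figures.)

γ = 1 + K/(mc²) = 1 + 3.275/0.511 = 7.409.
β = √(1 − 1/γ²) = √(1 − 0.0182172) = √0.9817828 = 0.991.

0.991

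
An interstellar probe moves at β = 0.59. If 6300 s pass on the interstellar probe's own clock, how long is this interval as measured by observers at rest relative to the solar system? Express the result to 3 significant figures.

7800 s

Lorentz factor: γ = (1 − 0.3481)^(−1/2) = 1.2385.
The onboard clock measures proper time, so the interval in the rest frame of the solar system is dilated: Δt = γ·Δτ = 1.2385 × 6300 s = 7800 s.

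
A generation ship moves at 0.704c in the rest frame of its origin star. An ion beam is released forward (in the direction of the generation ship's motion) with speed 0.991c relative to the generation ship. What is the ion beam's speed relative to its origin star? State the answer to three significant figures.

0.998c

Relativistic velocity addition: u = (u' + v)/(1 + u'v/c²), with u' = 0.991c and v = 0.704c.
Numerator: 0.991 + 0.704 = 1.695. Denominator: 1 + (0.991)(0.704) = 1.697664.
u = 1.695/1.697664 = 0.99843, so the speed is 0.998c.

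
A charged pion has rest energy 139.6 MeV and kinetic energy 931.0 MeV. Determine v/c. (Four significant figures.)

0.9915

K = (γ−1)mc², so γ = 1 + 931.0/139.6 = 7.6691.
Then v/c = √(1 − γ⁻²) = √(1 − 0.0170024) = √0.9829976 = 0.9915.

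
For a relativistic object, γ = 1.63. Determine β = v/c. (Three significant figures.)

0.790

β = √(1 − 1/γ²) = √(1 − 1/2.6569) = √0.623622 = 0.790.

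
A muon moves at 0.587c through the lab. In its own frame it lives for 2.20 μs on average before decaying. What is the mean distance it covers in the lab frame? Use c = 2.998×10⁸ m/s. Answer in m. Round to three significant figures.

γ = 1/√(1 − β²) = 1/√(1 − 0.344569) = 1/√0.655431 = 1/0.809587 = 1.2352.
Lab-frame lifetime: Δt = γτ = 1.2352 × 2.20 μs = 2.7174 μs.
Distance: d = vΔt = 0.587 × 2.998×10⁸ m/s × 2.7174×10^-6 s = 478 m.

478 m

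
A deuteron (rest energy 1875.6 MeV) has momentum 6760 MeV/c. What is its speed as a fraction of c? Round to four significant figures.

0.9636c

pc/(mc²) = 6760/1875.6 = 3.6042 = βγ = β/√(1−β²).
So β² = x²/(1 + x²) with x = 3.6042: x² = 12.9903, β² = 12.9903/13.9903 = 0.928522, β = 0.9636.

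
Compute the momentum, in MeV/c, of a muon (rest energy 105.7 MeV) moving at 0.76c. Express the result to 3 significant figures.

With β = 0.76, γ = 1/√(1 − 0.76²) = 1/√0.4224 = 1.5386.
Momentum: p = γβ·mc = 1.5386 × 0.76 × 105.7 MeV/c = 124 MeV/c.

124 MeV/c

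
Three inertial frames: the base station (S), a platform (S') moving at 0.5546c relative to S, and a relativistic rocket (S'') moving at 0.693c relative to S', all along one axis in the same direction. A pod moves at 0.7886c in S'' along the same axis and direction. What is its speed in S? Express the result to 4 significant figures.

0.9878c

Compose velocities in two stages. Stage 1 (into S'): u₁ = (0.7886+0.693)/(1+0.7886×0.693) = 0.95803.
Stage 2 (into S): u = (0.95803+0.5546)/(1+0.95803×0.5546) = 0.98779, so the speed is 0.9878c.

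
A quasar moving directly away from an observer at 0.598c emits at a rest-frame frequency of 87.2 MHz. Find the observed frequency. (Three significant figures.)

43.7 MHz

Relativistic Doppler (source moving away): f_obs = f_src · √((1−β)/(1+β)).
With β = 0.598: factor = √(0.402/1.598) = 0.50156.
f_obs = 87.2 × 0.50156 = 43.7 MHz.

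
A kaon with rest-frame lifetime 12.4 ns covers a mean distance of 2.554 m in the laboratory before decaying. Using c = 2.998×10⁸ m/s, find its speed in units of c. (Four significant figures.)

d = βγcτ ⇒ βγ = d/(cτ) = 2.554 m / (3.71752 m) = 0.68702.
β = (βγ)/√(1+(βγ)²) = 0.68702/√1.471996 = 0.5663.

0.5663c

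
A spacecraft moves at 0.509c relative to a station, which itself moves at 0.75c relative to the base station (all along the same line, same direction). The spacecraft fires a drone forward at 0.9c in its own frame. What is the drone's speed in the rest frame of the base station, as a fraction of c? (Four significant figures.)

Apply u = (u'+v)/(1+u'v) twice. Drone in the station frame: (0.9+0.509)/(1+0.9·0.509) = 1.409/1.4581 = 0.96633c.
That velocity, transformed to the rest frame of the base station: (0.96633+0.75)/(1+0.96633·0.75) = 1.71633/1.7247475 = 0.99512c.

0.9951c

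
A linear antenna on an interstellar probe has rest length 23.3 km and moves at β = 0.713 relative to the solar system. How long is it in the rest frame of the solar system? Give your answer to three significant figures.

With β = 0.713, γ = 1/√(1 − 0.713²) = 1/√0.491631 = 1.4262.
Along the direction of motion the measured length is L₀/γ = 23.3/1.4262 = 16.3 km.

16.3 km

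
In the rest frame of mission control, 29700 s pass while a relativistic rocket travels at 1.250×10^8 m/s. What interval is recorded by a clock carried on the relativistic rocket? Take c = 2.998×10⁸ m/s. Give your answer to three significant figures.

27000 s

β = v/c = (1.250×10^8 m/s)/(2.998×10⁸ m/s) = 0.416945.
With β = 0.416945, γ = 1/√(1 − 0.416945²) = 1/√0.8261569 = 1.1002.
The relativistic rocket's clock runs slow as seen from mission control, so Δτ = Δt/γ = 29700/1.1002 = 27000 s.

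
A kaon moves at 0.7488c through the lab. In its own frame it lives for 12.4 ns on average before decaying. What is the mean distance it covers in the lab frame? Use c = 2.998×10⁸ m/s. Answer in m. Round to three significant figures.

With β = 0.7488, γ = 1/√(1 − 0.7488²) = 1/√0.43929856 = 1.5088.
Lab-frame lifetime: Δt = γτ = 1.5088 × 12.4 ns = 18.709 ns.
Distance: d = vΔt = 0.7488 × 2.998×10⁸ m/s × 1.8709×10^-8 s = 4.20 m.

4.20 m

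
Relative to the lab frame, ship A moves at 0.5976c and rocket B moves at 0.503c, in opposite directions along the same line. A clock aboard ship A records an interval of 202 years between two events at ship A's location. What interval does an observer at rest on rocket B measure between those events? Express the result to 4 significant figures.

Speed of ship A in rocket B's frame: u = (v_A + v_B)/(1 + v_A v_B/c²) = (0.5976 + 0.503)/(1 + 0.5976×0.503) = 1.1006/1.3005928 = 0.84623; |u| = 0.84623c.
γ for this relative speed: γ = 1/√(1 − 0.716105) = 1.8768.
Ship A's interval is proper; time dilation gives Δt_B = γΔτ = 1.8768 × 202 years = 379.1 years.

379.1 years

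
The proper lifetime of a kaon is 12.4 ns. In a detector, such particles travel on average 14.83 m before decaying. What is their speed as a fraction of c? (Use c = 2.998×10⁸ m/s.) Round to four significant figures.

Let x = d/(cτ) = 14.83 m / (2.998×10⁸ m/s × 1.240×10^-8 s) = 3.9892. Since d = βγcτ, x = βγ = β/√(1−β²).
Solving: β² = x²/(1+x²) = 15.9137/16.9137 = 0.940876, so β = 0.9700.

0.9700c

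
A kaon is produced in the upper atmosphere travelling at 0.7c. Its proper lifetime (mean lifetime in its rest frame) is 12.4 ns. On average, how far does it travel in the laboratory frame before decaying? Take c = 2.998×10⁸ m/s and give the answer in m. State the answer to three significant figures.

3.64 m

Lorentz factor: γ = (1 − 0.49)^(−1/2) = 1.4003.
Lab-frame lifetime: Δt = γτ = 1.4003 × 12.4 ns = 17.364 ns.
Distance: d = vΔt = 0.7 × 2.998×10⁸ m/s × 1.7364×10^-8 s = 3.64 m.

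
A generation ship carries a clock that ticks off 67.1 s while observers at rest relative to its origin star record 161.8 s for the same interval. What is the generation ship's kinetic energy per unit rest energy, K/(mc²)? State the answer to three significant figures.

γ = Δt/Δτ = 161.8/67.1 = 2.41133.
K/(mc²) = γ − 1 = 2.41133 − 1 = 1.41.

1.41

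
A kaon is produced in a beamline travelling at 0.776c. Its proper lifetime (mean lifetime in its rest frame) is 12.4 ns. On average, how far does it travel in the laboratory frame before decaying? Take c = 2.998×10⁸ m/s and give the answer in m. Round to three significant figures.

4.57 m

With β = 0.776, γ = 1/√(1 − 0.776²) = 1/√0.397824 = 1.5855.
Lab-frame lifetime: Δt = γτ = 1.5855 × 12.4 ns = 19.66 ns.
Distance: d = vΔt = 0.776 × 2.998×10⁸ m/s × 1.9660×10^-8 s = 4.57 m.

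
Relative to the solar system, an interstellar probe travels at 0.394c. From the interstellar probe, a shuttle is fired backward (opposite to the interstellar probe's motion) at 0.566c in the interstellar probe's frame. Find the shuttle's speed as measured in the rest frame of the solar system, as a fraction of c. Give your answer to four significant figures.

0.2214c

Relativistic velocity addition: u = (u' + v)/(1 + u'v/c²), with u' = −0.566c and v = 0.394c.
Numerator: −0.566 + 0.394 = −0.172. Denominator: 1 + (−0.566)(0.394) = 0.776996.
u = −0.172/0.776996 = −0.22137, so the speed is 0.2214c.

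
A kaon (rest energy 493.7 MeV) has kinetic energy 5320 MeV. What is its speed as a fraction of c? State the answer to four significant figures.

0.9964c

γ = 1 + K/(mc²) = 1 + 5320/493.7 = 11.776.
β = √(1 − 1/γ²) = √(1 − 0.00721115) = √0.99278885 = 0.9964.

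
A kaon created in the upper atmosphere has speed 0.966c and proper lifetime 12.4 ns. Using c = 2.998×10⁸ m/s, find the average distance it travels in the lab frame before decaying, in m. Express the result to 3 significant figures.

13.9 m

γ = 1/√(1 − β²) = 1/√(1 − 0.933156) = 1/√0.066844 = 1/0.258542 = 3.8678.
Lab-frame lifetime: Δt = γτ = 3.8678 × 12.4 ns = 47.961 ns.
Distance: d = vΔt = 0.966 × 2.998×10⁸ m/s × 4.7961×10^-8 s = 13.9 m.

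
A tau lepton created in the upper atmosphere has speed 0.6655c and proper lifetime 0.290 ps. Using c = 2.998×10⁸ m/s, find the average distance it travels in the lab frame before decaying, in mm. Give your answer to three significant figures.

0.0775 mm

γ = 1/√(1 − β²) = 1/√(1 − 0.44289025) = 1/√0.55710975 = 1/0.746398 = 1.3398.
Lab-frame lifetime: Δt = γτ = 1.3398 × 0.290 ps = 0.38854 ps.
Distance: d = vΔt = 0.6655 × 2.998×10⁸ m/s × 3.8854×10^-13 s = 7.75×10^-5 m = 0.0775 mm.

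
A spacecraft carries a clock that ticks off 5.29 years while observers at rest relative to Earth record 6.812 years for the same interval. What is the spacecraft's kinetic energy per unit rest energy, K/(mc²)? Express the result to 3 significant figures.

0.288

γ = Δt/Δτ = 6.812/5.29 = 1.28771.
K/(mc²) = γ − 1 = 1.28771 − 1 = 0.288.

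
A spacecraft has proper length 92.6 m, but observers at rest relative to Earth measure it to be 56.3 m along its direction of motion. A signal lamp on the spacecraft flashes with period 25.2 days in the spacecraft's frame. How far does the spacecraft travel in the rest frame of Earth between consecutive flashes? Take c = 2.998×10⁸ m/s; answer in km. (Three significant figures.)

8.52×10^11 km

γ = L₀/L = 92.6/56.3 = 1.64476.
β = √(1 − 1/γ²) = 0.79394. Lab-frame period = γτ = 1.64476×25.2 days = 41.448 days. Distance = βc × γτ = 0.79394 × 2.998×10⁸ m/s × 3581107.2 s = 8.5239×10^14 m = 8.52×10^11 km.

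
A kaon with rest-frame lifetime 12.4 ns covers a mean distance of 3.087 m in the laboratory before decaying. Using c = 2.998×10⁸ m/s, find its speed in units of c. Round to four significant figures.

0.6388c

Lab distance = (lab lifetime)·v = γτ·βc, so βγ = d/(cτ) = 3.087/(2.998×10⁸ × 1.240×10^-8) = 0.83039.
With βγ = 0.83039: γ² = 1 + (βγ)² = 1.689548, and β = (βγ)/γ = 0.83039/1.29983 = 0.6388.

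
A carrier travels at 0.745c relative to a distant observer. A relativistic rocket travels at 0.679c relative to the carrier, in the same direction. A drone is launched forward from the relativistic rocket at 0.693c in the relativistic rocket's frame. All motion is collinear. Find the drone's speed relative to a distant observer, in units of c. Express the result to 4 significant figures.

First combine the drone and relativistic rocket (S''→S'): u₁ = (0.693 + 0.679)/(1 + 0.693×0.679) = 1.372/1.470547 = 0.93299.
Then combine with the carrier (S'→S): u = (0.93299 + 0.745)/(1 + 0.93299×0.745) = 1.67799/1.69507755 = 0.98992.

0.9899c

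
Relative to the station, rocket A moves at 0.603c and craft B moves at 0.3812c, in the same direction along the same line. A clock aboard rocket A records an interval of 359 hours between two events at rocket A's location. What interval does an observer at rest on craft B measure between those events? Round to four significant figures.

374.9 hours

The velocity of rocket A relative to craft B is (0.603 − 0.3812)c / (1 − 0.603×0.3812) = 0.288c; relative speed 0.288c.
γ for this relative speed: γ = 1/√(1 − 0.082944) = 1.0442.
Rocket A's interval is proper; time dilation gives Δt_B = γΔτ = 1.0442 × 359 hours = 374.9 hours.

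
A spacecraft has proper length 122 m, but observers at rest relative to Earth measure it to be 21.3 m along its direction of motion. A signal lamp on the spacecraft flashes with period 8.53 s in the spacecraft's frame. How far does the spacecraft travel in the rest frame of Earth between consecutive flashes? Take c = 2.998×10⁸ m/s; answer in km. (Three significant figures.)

γ = L₀/L = 122/21.3 = 5.7277.
β = √(1 − 1/γ²) = 0.98464. Lab-frame period = γτ = 5.7277×8.53 s = 48.857 s. Distance = βc × γτ = 0.98464 × 2.998×10⁸ m/s × 48.857 s = 1.4422×10^10 m = 1.44×10^7 km.

1.44×10^7 km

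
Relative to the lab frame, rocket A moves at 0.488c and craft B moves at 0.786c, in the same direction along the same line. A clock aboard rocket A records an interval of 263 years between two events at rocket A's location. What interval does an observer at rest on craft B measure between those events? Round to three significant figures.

Transform rocket A's velocity into craft B's frame: (0.488 − 0.786)/(1 − 0.488·0.786) = −0.298/0.616432, so the relative speed is 0.48343c.
At |u| = 0.48343c, γ = (1 − 0.233705)^(−1/2) = 1.1424.
The clock on rocket A records proper time, so craft B measures Δt = γΔτ = 1.1424 × 263 = 300 years.

300 years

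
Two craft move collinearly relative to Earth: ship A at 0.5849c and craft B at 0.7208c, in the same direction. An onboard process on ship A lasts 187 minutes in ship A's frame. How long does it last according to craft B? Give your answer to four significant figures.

192.4 minutes

The velocity of ship A relative to craft B is (0.5849 − 0.7208)c / (1 − 0.5849×0.7208) = −0.23496c; relative speed 0.23496c.
At |u| = 0.23496c, γ = (1 − 0.0552062)^(−1/2) = 1.0288.
The clock on ship A records proper time, so craft B measures Δt = γΔτ = 1.0288 × 187 = 192.4 minutes.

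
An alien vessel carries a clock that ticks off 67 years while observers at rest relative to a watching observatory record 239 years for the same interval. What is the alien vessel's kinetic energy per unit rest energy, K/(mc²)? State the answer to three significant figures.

The time-dilation ratio gives γ = 239/67 = 3.56716.
K/(mc²) = γ − 1 = 3.56716 − 1 = 2.57.

2.57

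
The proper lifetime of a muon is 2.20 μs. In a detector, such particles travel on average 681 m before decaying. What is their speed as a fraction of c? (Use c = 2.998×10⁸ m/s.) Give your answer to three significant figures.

0.718c

Let x = d/(cτ) = 681.0 m / (2.998×10⁸ m/s × 2.200×10^-6 s) = 1.0325. Since d = βγcτ, x = βγ = β/√(1−β²).
Solving: β² = x²/(1+x²) = 1.06606/2.06606 = 0.515987, so β = 0.718.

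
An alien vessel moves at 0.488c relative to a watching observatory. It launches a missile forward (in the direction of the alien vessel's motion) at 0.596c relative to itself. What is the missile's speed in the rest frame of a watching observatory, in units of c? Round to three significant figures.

Relativistic velocity addition: u = (u' + v)/(1 + u'v/c²), with u' = 0.596c and v = 0.488c.
Numerator: 0.596 + 0.488 = 1.084. Denominator: 1 + (0.596)(0.488) = 1.290848.
u = 1.084/1.290848 = 0.83976, so the speed is 0.840c.

0.840c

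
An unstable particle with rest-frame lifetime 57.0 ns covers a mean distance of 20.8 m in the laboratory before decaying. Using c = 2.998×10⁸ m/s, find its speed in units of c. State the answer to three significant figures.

Lab distance = (lab lifetime)·v = γτ·βc, so βγ = d/(cτ) = 20.80/(2.998×10⁸ × 5.700×10^-8) = 1.2172.
With βγ = 1.2172: γ² = 1 + (βγ)² = 2.48158, and β = (βγ)/γ = 1.2172/1.5753 = 0.773.

0.773c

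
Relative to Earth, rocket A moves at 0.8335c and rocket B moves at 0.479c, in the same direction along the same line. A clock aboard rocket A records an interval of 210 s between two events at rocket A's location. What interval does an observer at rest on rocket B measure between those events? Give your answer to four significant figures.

260.1 s

Speed of rocket A in rocket B's frame: u = (v_A − v_B)/(1 − v_A v_B/c²) = (0.8335 − 0.479)/(1 − 0.8335×0.479) = 0.3545/0.6007535 = 0.59009; |u| = 0.59009c.
γ for this relative speed: γ = 1/√(1 − 0.348206) = 1.2386.
Rocket A's interval is proper; time dilation gives Δt_B = γΔτ = 1.2386 × 210 s = 260.1 s.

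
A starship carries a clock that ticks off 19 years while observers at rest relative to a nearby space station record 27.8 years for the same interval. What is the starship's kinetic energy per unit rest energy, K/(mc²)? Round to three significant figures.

0.463

The time-dilation ratio gives γ = 27.8/19 = 1.46316.
K/(mc²) = γ − 1 = 1.46316 − 1 = 0.463.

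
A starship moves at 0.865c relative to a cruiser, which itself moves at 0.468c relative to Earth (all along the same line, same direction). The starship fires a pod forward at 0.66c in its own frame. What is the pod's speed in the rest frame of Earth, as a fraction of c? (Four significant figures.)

0.9893c

First combine the pod and starship (S''→S'): u₁ = (0.66 + 0.865)/(1 + 0.66×0.865) = 1.525/1.5709 = 0.97078.
Then combine with the cruiser (S'→S): u = (0.97078 + 0.468)/(1 + 0.97078×0.468) = 1.43878/1.45432504 = 0.98931.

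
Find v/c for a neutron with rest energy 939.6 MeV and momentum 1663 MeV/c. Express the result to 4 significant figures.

0.8706

pc/(mc²) = 1663/939.6 = 1.7699 = βγ = β/√(1−β²).
So β² = x²/(1 + x²) with x = 1.7699: x² = 3.13255, β² = 3.13255/4.13255 = 0.758019, β = 0.8706.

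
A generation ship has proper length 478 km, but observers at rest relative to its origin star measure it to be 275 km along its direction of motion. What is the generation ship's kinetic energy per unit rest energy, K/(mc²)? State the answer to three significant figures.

From L = L₀/γ: γ = 478/275 = 1.73818.
K/(mc²) = γ − 1 = 1.73818 − 1 = 0.738.

0.738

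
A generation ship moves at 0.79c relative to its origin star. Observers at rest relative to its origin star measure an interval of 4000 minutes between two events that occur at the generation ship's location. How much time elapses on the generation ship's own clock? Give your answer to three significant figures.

2450 minutes

β² = 0.6241, so γ = 1/√0.3759 = 1.631.
The moving clock records proper time: Δτ = Δt/γ = 4000/1.631 = 2450 minutes.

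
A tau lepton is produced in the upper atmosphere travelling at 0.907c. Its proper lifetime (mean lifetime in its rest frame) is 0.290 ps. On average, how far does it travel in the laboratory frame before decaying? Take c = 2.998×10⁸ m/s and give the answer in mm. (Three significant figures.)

γ = 1/√(1 − β²) = 1/√(1 − 0.822649) = 1/√0.177351 = 1/0.421131 = 2.3746.
Lab-frame lifetime: Δt = γτ = 2.3746 × 0.290 ps = 0.68863 ps.
Distance: d = vΔt = 0.907 × 2.998×10⁸ m/s × 6.8863×10^-13 s = 1.87×10^-4 m = 0.187 mm.

0.187 mm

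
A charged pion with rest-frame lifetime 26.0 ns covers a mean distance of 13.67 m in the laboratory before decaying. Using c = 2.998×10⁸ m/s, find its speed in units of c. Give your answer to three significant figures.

0.869c

Lab distance = (lab lifetime)·v = γτ·βc, so βγ = d/(cτ) = 13.67/(2.998×10⁸ × 2.600×10^-8) = 1.7537.
With βγ = 1.7537: γ² = 1 + (βγ)² = 4.07546, and β = (βγ)/γ = 1.7537/2.01878 = 0.869.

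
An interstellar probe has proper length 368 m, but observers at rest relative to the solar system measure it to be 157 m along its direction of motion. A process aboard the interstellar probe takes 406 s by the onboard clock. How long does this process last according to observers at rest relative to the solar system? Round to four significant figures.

951.6 s

Length contraction gives γ = L₀/L = 368/157 = 2.34395.
Δt = γΔτ = 2.34395 × 406 = 951.6 s.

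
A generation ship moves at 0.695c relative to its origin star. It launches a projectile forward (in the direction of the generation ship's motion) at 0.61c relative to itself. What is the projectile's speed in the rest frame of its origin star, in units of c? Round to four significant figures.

Relativistic velocity addition: u = (u' + v)/(1 + u'v/c²), with u' = 0.61c and v = 0.695c.
Numerator: 0.61 + 0.695 = 1.305. Denominator: 1 + (0.61)(0.695) = 1.42395.
u = 1.305/1.42395 = 0.91646, so the speed is 0.9165c.

0.9165c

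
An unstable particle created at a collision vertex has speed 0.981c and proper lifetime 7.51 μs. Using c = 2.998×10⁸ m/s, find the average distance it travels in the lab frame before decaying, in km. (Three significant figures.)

11.4 km

Lorentz factor: γ = (1 − 0.962361)^(−1/2) = 5.1544.
Lab-frame lifetime: Δt = γτ = 5.1544 × 7.51 μs = 38.71 μs.
Distance: d = vΔt = 0.981 × 2.998×10⁸ m/s × 3.8710×10^-5 s = 11400 m = 11.4 km.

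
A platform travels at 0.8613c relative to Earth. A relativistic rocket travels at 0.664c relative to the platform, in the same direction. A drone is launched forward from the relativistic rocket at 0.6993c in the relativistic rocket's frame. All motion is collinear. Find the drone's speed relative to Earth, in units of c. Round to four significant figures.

0.9947c

Apply u = (u'+v)/(1+u'v) twice. Drone in the platform frame: (0.6993+0.664)/(1+0.6993·0.664) = 1.3633/1.4643352 = 0.931c.
That velocity, transformed to the rest frame of Earth: (0.931+0.8613)/(1+0.931·0.8613) = 1.7923/1.8018703 = 0.99469c.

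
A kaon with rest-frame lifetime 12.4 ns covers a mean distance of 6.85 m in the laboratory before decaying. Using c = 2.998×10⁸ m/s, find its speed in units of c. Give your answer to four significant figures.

0.8789c

d = βγcτ ⇒ βγ = d/(cτ) = 6.850 m / (3.71752 m) = 1.8426.
β = (βγ)/√(1+(βγ)²) = 1.8426/√4.39517 = 0.8789.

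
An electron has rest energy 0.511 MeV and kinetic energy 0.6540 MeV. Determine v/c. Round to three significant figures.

K = (γ−1)mc², so γ = 1 + 0.6540/0.511 = 2.2798.
Then v/c = √(1 − γ⁻²) = √(1 − 0.192401) = √0.807599 = 0.899.

0.899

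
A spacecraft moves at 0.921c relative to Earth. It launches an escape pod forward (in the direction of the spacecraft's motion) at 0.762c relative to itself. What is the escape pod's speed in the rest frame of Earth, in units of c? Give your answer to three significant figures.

0.989c

In units of c, u = (u' + v)/(1 + u'v) with u' = 0.762 and v = 0.921.
Numerator: 0.762 + 0.921 = 1.683. Denominator: 1 + (0.762)(0.921) = 1.701802.
u = 1.683/1.701802 = 0.98895, so the speed is 0.989c.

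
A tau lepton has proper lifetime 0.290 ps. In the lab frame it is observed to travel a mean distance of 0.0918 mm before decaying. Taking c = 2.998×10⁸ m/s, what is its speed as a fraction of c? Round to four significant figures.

0.7261c

d = βγcτ ⇒ βγ = d/(cτ) = 9.180×10^-5 m / (8.6942×10^-5 m) = 1.0559.
β = (βγ)/√(1+(βγ)²) = 1.0559/√2.11492 = 0.7261.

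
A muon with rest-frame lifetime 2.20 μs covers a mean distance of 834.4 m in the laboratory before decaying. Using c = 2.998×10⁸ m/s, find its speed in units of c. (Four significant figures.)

Let x = d/(cτ) = 834.4 m / (2.998×10⁸ m/s × 2.200×10^-6 s) = 1.2651. Since d = βγcτ, x = βγ = β/√(1−β²).
Solving: β² = x²/(1+x²) = 1.60048/2.60048 = 0.615456, so β = 0.7845.

0.7845c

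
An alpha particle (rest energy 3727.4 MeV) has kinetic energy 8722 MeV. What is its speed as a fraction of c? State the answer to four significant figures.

0.9541c

γ = 1 + K/(mc²) = 1 + 8722/3727.4 = 3.34.
β = √(1 − 1/γ²) = √(1 − 0.0896411) = √0.9103589 = 0.9541.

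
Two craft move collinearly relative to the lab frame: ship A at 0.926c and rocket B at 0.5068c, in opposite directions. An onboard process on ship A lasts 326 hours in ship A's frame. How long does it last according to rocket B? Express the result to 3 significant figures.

1470 hours

Speed of ship A in rocket B's frame: u = (v_A + v_B)/(1 + v_A v_B/c²) = (0.926 + 0.5068)/(1 + 0.926×0.5068) = 1.4328/1.4692968 = 0.97516; |u| = 0.97516c.
At |u| = 0.97516c, γ = (1 − 0.950937)^(−1/2) = 4.5146.
The clock on ship A records proper time, so rocket B measures Δt = γΔτ = 4.5146 × 326 = 1470 hours.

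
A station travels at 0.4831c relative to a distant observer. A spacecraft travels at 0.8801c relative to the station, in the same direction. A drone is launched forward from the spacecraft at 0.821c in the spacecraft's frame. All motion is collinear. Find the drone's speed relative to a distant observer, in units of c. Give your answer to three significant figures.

0.996c

Apply u = (u'+v)/(1+u'v) twice. Drone in the station frame: (0.821+0.8801)/(1+0.821·0.8801) = 1.7011/1.7225621 = 0.98754c.
That velocity, transformed to the rest frame of a distant observer: (0.98754+0.4831)/(1+0.98754·0.4831) = 1.47064/1.477080574 = 0.99564c.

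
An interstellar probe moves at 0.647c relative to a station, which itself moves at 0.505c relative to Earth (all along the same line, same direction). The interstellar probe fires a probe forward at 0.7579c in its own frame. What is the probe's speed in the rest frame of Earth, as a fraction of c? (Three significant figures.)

Compose velocities in two stages. Stage 1 (into S'): u₁ = (0.7579+0.647)/(1+0.7579×0.647) = 0.94266.
Stage 2 (into S): u = (0.94266+0.505)/(1+0.94266×0.505) = 0.98077, so the speed is 0.981c.

0.981c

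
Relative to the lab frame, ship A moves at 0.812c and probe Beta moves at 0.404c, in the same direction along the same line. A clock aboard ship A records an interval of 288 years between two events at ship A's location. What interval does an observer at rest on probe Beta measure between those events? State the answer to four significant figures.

Transform ship A's velocity into probe Beta's frame: (0.812 − 0.404)/(1 − 0.812·0.404) = 0.408/0.671952, so the relative speed is 0.60719c.
At |u| = 0.60719c, γ = (1 − 0.36868)^(−1/2) = 1.2586.
Ship A's interval is proper; time dilation gives Δt_B = γΔτ = 1.2586 × 288 years = 362.5 years.

362.5 years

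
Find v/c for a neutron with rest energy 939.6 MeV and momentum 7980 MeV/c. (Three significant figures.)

pc/(mc²) = 7980/939.6 = 8.493 = βγ = β/√(1−β²).
So β² = x²/(1 + x²) with x = 8.493: x² = 72.131, β² = 72.131/73.131 = 0.986326, β = 0.993.

0.993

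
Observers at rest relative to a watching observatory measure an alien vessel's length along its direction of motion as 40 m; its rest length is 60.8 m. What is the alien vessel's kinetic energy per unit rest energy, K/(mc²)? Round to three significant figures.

γ = L₀/L = 60.8/40 = 1.52.
K/(mc²) = γ − 1 = 1.52 − 1 = 0.520.

0.520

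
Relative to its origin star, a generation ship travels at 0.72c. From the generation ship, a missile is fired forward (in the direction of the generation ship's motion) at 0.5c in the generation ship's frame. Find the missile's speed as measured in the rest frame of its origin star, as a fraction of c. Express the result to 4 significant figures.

0.8971c

Relativistic velocity addition: u = (u' + v)/(1 + u'v/c²), with u' = 0.5c and v = 0.72c.
Numerator: 0.5 + 0.72 = 1.22. Denominator: 1 + (0.5)(0.72) = 1.36.
u = 1.22/1.36 = 0.89706, so the speed is 0.8971c.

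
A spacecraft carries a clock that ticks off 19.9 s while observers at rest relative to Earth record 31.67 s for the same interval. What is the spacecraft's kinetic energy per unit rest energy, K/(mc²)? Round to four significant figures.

0.5915

From Δt = γΔτ: γ = 31.67/19.9 = 1.59146.
Since K = (γ−1)mc², K/(mc²) = 1.59146 − 1 = 0.5915.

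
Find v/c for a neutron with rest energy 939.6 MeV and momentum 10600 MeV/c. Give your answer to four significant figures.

βγ = pc/(mc²) = 10600/939.6 = 11.281.
Since γ² = 1 + (βγ)² = 128.261, γ = √128.261 = 11.3252, and β = (βγ)/γ = 11.281/11.3252 = 0.9961.

0.9961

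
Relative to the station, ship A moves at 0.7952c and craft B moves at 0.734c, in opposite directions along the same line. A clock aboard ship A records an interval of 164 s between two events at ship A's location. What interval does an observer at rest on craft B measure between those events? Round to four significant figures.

Transform ship A's velocity into craft B's frame: (0.7952 + 0.734)/(1 + 0.7952·0.734) = 1.5292/1.5836768, so the relative speed is 0.9656c.
At |u| = 0.9656c, γ = (1 − 0.932383)^(−1/2) = 3.8457.
Ship A's interval is proper; time dilation gives Δt_B = γΔτ = 3.8457 × 164 s = 630.7 s.

630.7 s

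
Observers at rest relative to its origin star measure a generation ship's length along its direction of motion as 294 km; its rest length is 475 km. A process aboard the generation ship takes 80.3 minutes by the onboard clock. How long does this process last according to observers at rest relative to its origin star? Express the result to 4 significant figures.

Length contraction gives γ = L₀/L = 475/294 = 1.61565.
The same γ dilates the second interval: 1.61565 × 80.3 minutes = 129.7 minutes.

129.7 minutes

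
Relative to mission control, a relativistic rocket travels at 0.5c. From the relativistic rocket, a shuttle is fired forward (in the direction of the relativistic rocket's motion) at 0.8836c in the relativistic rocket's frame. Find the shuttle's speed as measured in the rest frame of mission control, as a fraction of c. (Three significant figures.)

Relativistic velocity addition: u = (u' + v)/(1 + u'v/c²), with u' = 0.8836c and v = 0.5c.
Numerator: 0.8836 + 0.5 = 1.3836. Denominator: 1 + (0.8836)(0.5) = 1.4418.
u = 1.3836/1.4418 = 0.95963, so the speed is 0.960c.

0.960c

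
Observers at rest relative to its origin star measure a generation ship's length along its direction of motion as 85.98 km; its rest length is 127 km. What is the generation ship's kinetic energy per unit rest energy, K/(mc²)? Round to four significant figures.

γ = L₀/L = 127/85.98 = 1.47709.
K/(mc²) = γ − 1 = 1.47709 − 1 = 0.4771.

0.4771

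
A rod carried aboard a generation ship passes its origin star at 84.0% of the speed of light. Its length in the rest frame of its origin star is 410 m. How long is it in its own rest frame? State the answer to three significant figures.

γ = 1/√(1 − β²) = 1/√(1 − 0.7056) = 1/√0.2944 = 1/0.542586 = 1.843.
Proper length: L₀ = γ·L = 1.843 × 410 = 756 m.

756 m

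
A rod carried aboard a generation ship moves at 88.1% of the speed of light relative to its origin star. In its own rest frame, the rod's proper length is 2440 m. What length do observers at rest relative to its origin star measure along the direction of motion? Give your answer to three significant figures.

γ = 1/√(1 − β²) = 1/√(1 − 0.776161) = 1/√0.223839 = 1/0.473116 = 2.1136.
Length contraction: L = L₀/γ = 2440/2.1136 = 1150 m.

1150 m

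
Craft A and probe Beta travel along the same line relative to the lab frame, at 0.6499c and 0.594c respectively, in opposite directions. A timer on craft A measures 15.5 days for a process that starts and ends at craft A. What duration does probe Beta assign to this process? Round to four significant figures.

The velocity of craft A relative to probe Beta is (0.6499 + 0.594)c / (1 + 0.6499×0.594) = 0.89745c; relative speed 0.89745c.
γ for this relative speed: γ = 1/√(1 − 0.805417) = 2.267.
The clock on craft A records proper time, so probe Beta measures Δt = γΔτ = 2.267 × 15.5 = 35.14 days.

35.14 days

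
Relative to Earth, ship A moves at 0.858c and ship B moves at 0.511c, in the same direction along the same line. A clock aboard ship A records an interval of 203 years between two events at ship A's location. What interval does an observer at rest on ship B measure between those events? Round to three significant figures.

258 years

The velocity of ship A relative to ship B is (0.858 − 0.511)c / (1 − 0.858×0.511) = 0.61792c; relative speed 0.61792c.
At |u| = 0.61792c, γ = (1 − 0.381825)^(−1/2) = 1.2719.
The clock on ship A records proper time, so ship B measures Δt = γΔτ = 1.2719 × 203 = 258 years.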